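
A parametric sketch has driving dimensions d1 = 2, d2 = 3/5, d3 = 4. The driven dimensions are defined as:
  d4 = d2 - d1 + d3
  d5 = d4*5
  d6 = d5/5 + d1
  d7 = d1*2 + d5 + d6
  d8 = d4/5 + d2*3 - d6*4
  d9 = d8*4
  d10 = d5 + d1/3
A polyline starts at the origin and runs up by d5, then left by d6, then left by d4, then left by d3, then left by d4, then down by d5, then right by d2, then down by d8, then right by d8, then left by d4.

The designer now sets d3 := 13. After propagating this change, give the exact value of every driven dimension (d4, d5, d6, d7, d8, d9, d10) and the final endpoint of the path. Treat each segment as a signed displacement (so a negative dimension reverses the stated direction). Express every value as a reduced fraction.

d4 = 58/5
d5 = 58
d6 = 68/5
d7 = 378/5
d8 = -1257/25
d9 = -5028/25
d10 = 176/3
endpoint = (-2777/25, 1257/25)

Apply edit: d3 := 13
  d4 = d2 - d1 + d3 = 58/5
  d5 = d4*5 = 58
  d6 = d5/5 + d1 = 68/5
  d7 = d1*2 + d5 + d6 = 378/5
  d8 = d4/5 + d2*3 - d6*4 = -1257/25
  d9 = d8*4 = -5028/25
  d10 = d5 + d1/3 = 176/3
Walk from origin (0, 0):
  seg 1: up by d5 = 58 → (0, 58)
  seg 2: left by d6 = 68/5 → (-68/5, 58)
  seg 3: left by d4 = 58/5 → (-126/5, 58)
  seg 4: left by d3 = 13 → (-191/5, 58)
  seg 5: left by d4 = 58/5 → (-249/5, 58)
  seg 6: down by d5 = 58 → (-249/5, 0)
  seg 7: right by d2 = 3/5 → (-246/5, 0)
  seg 8: down by d8 = -1257/25 → (-246/5, 1257/25)
  seg 9: right by d8 = -1257/25 → (-2487/25, 1257/25)
  seg 10: left by d4 = 58/5 → (-2777/25, 1257/25)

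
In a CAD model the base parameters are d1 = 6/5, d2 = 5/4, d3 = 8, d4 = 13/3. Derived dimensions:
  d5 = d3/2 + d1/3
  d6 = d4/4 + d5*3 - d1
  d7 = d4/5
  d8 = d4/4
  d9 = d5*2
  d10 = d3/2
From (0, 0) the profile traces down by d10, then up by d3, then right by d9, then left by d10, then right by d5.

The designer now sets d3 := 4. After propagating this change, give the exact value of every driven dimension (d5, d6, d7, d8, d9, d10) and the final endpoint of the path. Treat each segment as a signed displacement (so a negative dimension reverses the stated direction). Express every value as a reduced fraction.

d5 = 12/5
d6 = 85/12
d7 = 13/15
d8 = 13/12
d9 = 24/5
d10 = 2
endpoint = (26/5, 2)

Apply edit: d3 := 4
  d5 = d3/2 + d1/3 = 12/5
  d6 = d4/4 + d5*3 - d1 = 85/12
  d7 = d4/5 = 13/15
  d8 = d4/4 = 13/12
  d9 = d5*2 = 24/5
  d10 = d3/2 = 2
Walk from origin (0, 0):
  seg 1: down by d10 = 2 → (0, -2)
  seg 2: up by d3 = 4 → (0, 2)
  seg 3: right by d9 = 24/5 → (24/5, 2)
  seg 4: left by d10 = 2 → (14/5, 2)
  seg 5: right by d5 = 12/5 → (26/5, 2)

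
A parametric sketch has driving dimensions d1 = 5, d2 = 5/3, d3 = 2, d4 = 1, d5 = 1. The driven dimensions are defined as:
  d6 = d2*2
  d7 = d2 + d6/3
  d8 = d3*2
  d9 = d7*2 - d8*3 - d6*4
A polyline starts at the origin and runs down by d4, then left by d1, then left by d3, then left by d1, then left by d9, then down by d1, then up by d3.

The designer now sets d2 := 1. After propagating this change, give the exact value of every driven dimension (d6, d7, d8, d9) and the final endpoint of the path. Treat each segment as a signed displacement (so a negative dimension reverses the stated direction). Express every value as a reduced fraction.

Apply edit: d2 := 1
  d6 = d2*2 = 2
  d7 = d2 + d6/3 = 5/3
  d8 = d3*2 = 4
  d9 = d7*2 - d8*3 - d6*4 = -50/3
Walk from origin (0, 0):
  seg 1: down by d4 = 1 → (0, -1)
  seg 2: left by d1 = 5 → (-5, -1)
  seg 3: left by d3 = 2 → (-7, -1)
  seg 4: left by d1 = 5 → (-12, -1)
  seg 5: left by d9 = -50/3 → (14/3, -1)
  seg 6: down by d1 = 5 → (14/3, -6)
  seg 7: up by d3 = 2 → (14/3, -4)

d6 = 2
d7 = 5/3
d8 = 4
d9 = -50/3
endpoint = (14/3, -4)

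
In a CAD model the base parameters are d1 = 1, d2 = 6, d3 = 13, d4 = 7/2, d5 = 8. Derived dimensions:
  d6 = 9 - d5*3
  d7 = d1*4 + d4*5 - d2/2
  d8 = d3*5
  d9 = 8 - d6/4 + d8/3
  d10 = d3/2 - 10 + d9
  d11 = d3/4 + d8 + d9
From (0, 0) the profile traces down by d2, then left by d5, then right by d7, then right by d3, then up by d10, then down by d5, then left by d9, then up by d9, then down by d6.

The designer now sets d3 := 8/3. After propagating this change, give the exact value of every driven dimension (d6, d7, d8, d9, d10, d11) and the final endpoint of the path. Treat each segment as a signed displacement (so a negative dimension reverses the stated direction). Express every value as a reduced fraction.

Apply edit: d3 := 8/3
  d6 = 9 - d5*3 = -15
  d7 = d1*4 + d4*5 - d2/2 = 37/2
  d8 = d3*5 = 40/3
  d9 = 8 - d6/4 + d8/3 = 583/36
  d10 = d3/2 - 10 + d9 = 271/36
  d11 = d3/4 + d8 + d9 = 1087/36
Walk from origin (0, 0):
  seg 1: down by d2 = 6 → (0, -6)
  seg 2: left by d5 = 8 → (-8, -6)
  seg 3: right by d7 = 37/2 → (21/2, -6)
  seg 4: right by d3 = 8/3 → (79/6, -6)
  seg 5: up by d10 = 271/36 → (79/6, 55/36)
  seg 6: down by d5 = 8 → (79/6, -233/36)
  seg 7: left by d9 = 583/36 → (-109/36, -233/36)
  seg 8: up by d9 = 583/36 → (-109/36, 175/18)
  seg 9: down by d6 = -15 → (-109/36, 445/18)

d6 = -15
d7 = 37/2
d8 = 40/3
d9 = 583/36
d10 = 271/36
d11 = 1087/36
endpoint = (-109/36, 445/18)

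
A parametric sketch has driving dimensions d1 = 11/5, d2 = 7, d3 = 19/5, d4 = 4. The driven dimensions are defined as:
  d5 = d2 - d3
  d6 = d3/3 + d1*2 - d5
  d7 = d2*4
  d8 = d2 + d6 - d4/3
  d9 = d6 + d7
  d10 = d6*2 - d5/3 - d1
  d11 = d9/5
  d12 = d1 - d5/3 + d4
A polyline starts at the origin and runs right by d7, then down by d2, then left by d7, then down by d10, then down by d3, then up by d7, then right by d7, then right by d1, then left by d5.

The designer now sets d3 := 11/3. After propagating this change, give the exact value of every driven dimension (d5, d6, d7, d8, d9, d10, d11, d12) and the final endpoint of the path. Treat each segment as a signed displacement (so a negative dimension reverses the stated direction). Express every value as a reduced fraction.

Apply edit: d3 := 11/3
  d5 = d2 - d3 = 10/3
  d6 = d3/3 + d1*2 - d5 = 103/45
  d7 = d2*4 = 28
  d8 = d2 + d6 - d4/3 = 358/45
  d9 = d6 + d7 = 1363/45
  d10 = d6*2 - d5/3 - d1 = 19/15
  d11 = d9/5 = 1363/225
  d12 = d1 - d5/3 + d4 = 229/45
Walk from origin (0, 0):
  seg 1: right by d7 = 28 → (28, 0)
  seg 2: down by d2 = 7 → (28, -7)
  seg 3: left by d7 = 28 → (0, -7)
  seg 4: down by d10 = 19/15 → (0, -124/15)
  seg 5: down by d3 = 11/3 → (0, -179/15)
  seg 6: up by d7 = 28 → (0, 241/15)
  seg 7: right by d7 = 28 → (28, 241/15)
  seg 8: right by d1 = 11/5 → (151/5, 241/15)
  seg 9: left by d5 = 10/3 → (403/15, 241/15)

d5 = 10/3
d6 = 103/45
d7 = 28
d8 = 358/45
d9 = 1363/45
d10 = 19/15
d11 = 1363/225
d12 = 229/45
endpoint = (403/15, 241/15)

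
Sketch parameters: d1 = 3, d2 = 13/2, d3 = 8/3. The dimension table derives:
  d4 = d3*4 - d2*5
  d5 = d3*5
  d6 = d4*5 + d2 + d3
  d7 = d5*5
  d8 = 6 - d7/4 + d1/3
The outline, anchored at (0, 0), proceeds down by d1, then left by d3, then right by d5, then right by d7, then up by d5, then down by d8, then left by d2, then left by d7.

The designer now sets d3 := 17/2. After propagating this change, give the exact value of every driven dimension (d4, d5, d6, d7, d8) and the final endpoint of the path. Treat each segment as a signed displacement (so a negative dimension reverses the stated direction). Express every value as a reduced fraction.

d4 = 3/2
d5 = 85/2
d6 = 45/2
d7 = 425/2
d8 = -369/8
endpoint = (55/2, 685/8)

Apply edit: d3 := 17/2
  d4 = d3*4 - d2*5 = 3/2
  d5 = d3*5 = 85/2
  d6 = d4*5 + d2 + d3 = 45/2
  d7 = d5*5 = 425/2
  d8 = 6 - d7/4 + d1/3 = -369/8
Walk from origin (0, 0):
  seg 1: down by d1 = 3 → (0, -3)
  seg 2: left by d3 = 17/2 → (-17/2, -3)
  seg 3: right by d5 = 85/2 → (34, -3)
  seg 4: right by d7 = 425/2 → (493/2, -3)
  seg 5: up by d5 = 85/2 → (493/2, 79/2)
  seg 6: down by d8 = -369/8 → (493/2, 685/8)
  seg 7: left by d2 = 13/2 → (240, 685/8)
  seg 8: left by d7 = 425/2 → (55/2, 685/8)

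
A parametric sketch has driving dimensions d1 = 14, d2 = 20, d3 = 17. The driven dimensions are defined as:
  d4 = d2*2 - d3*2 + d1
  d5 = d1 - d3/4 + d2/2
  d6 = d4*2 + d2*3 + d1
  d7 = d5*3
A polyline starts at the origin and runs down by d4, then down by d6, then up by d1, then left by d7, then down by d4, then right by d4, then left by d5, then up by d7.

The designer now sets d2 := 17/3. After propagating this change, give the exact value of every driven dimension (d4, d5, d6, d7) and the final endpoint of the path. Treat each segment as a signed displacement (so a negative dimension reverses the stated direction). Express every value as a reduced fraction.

d4 = -26/3
d5 = 151/12
d6 = 41/3
d7 = 151/4
endpoint = (-59, 665/12)

Apply edit: d2 := 17/3
  d4 = d2*2 - d3*2 + d1 = -26/3
  d5 = d1 - d3/4 + d2/2 = 151/12
  d6 = d4*2 + d2*3 + d1 = 41/3
  d7 = d5*3 = 151/4
Walk from origin (0, 0):
  seg 1: down by d4 = -26/3 → (0, 26/3)
  seg 2: down by d6 = 41/3 → (0, -5)
  seg 3: up by d1 = 14 → (0, 9)
  seg 4: left by d7 = 151/4 → (-151/4, 9)
  seg 5: down by d4 = -26/3 → (-151/4, 53/3)
  seg 6: right by d4 = -26/3 → (-557/12, 53/3)
  seg 7: left by d5 = 151/12 → (-59, 53/3)
  seg 8: up by d7 = 151/4 → (-59, 665/12)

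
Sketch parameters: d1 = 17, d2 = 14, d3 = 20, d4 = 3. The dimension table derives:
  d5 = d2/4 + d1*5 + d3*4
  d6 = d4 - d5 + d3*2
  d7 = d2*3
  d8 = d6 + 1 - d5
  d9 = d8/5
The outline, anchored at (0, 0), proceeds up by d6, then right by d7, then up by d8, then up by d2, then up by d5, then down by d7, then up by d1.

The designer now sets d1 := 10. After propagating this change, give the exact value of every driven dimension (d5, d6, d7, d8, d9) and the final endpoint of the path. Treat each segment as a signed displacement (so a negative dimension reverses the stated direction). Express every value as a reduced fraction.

d5 = 267/2
d6 = -181/2
d7 = 42
d8 = -223
d9 = -223/5
endpoint = (42, -198)

Apply edit: d1 := 10
  d5 = d2/4 + d1*5 + d3*4 = 267/2
  d6 = d4 - d5 + d3*2 = -181/2
  d7 = d2*3 = 42
  d8 = d6 + 1 - d5 = -223
  d9 = d8/5 = -223/5
Walk from origin (0, 0):
  seg 1: up by d6 = -181/2 → (0, -181/2)
  seg 2: right by d7 = 42 → (42, -181/2)
  seg 3: up by d8 = -223 → (42, -627/2)
  seg 4: up by d2 = 14 → (42, -599/2)
  seg 5: up by d5 = 267/2 → (42, -166)
  seg 6: down by d7 = 42 → (42, -208)
  seg 7: up by d1 = 10 → (42, -198)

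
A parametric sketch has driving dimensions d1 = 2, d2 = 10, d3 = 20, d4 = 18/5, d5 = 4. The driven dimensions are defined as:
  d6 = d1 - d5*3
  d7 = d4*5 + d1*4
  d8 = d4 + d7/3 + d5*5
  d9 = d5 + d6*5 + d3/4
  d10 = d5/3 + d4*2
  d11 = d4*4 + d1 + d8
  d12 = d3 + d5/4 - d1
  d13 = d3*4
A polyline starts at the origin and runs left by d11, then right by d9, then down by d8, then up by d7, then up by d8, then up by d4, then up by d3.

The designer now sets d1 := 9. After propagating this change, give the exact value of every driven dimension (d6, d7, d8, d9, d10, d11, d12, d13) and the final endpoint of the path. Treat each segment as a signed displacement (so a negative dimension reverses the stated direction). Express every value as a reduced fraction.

d6 = -3
d7 = 54
d8 = 208/5
d9 = -6
d10 = 128/15
d11 = 65
d12 = 12
d13 = 80
endpoint = (-71, 388/5)

Apply edit: d1 := 9
  d6 = d1 - d5*3 = -3
  d7 = d4*5 + d1*4 = 54
  d8 = d4 + d7/3 + d5*5 = 208/5
  d9 = d5 + d6*5 + d3/4 = -6
  d10 = d5/3 + d4*2 = 128/15
  d11 = d4*4 + d1 + d8 = 65
  d12 = d3 + d5/4 - d1 = 12
  d13 = d3*4 = 80
Walk from origin (0, 0):
  seg 1: left by d11 = 65 → (-65, 0)
  seg 2: right by d9 = -6 → (-71, 0)
  seg 3: down by d8 = 208/5 → (-71, -208/5)
  seg 4: up by d7 = 54 → (-71, 62/5)
  seg 5: up by d8 = 208/5 → (-71, 54)
  seg 6: up by d4 = 18/5 → (-71, 288/5)
  seg 7: up by d3 = 20 → (-71, 388/5)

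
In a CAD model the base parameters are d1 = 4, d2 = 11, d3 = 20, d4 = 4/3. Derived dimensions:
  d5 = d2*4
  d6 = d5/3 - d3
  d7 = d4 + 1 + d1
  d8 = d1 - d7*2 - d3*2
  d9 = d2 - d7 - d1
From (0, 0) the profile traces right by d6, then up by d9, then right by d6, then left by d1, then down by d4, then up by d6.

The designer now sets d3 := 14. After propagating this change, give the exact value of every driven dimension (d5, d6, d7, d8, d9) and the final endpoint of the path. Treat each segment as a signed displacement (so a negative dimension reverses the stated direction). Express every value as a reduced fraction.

d5 = 44
d6 = 2/3
d7 = 19/3
d8 = -110/3
d9 = 2/3
endpoint = (-8/3, 0)

Apply edit: d3 := 14
  d5 = d2*4 = 44
  d6 = d5/3 - d3 = 2/3
  d7 = d4 + 1 + d1 = 19/3
  d8 = d1 - d7*2 - d3*2 = -110/3
  d9 = d2 - d7 - d1 = 2/3
Walk from origin (0, 0):
  seg 1: right by d6 = 2/3 → (2/3, 0)
  seg 2: up by d9 = 2/3 → (2/3, 2/3)
  seg 3: right by d6 = 2/3 → (4/3, 2/3)
  seg 4: left by d1 = 4 → (-8/3, 2/3)
  seg 5: down by d4 = 4/3 → (-8/3, -2/3)
  seg 6: up by d6 = 2/3 → (-8/3, 0)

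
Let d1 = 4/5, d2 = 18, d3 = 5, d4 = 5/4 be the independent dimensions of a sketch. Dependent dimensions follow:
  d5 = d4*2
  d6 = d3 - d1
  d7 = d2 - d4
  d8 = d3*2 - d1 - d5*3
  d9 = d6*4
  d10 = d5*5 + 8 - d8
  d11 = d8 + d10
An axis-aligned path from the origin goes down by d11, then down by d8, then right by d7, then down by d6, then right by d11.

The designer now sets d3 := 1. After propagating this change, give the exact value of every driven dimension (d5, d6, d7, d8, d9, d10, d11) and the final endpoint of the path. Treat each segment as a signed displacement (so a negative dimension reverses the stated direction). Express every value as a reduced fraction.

Apply edit: d3 := 1
  d5 = d4*2 = 5/2
  d6 = d3 - d1 = 1/5
  d7 = d2 - d4 = 67/4
  d8 = d3*2 - d1 - d5*3 = -63/10
  d9 = d6*4 = 4/5
  d10 = d5*5 + 8 - d8 = 134/5
  d11 = d8 + d10 = 41/2
Walk from origin (0, 0):
  seg 1: down by d11 = 41/2 → (0, -41/2)
  seg 2: down by d8 = -63/10 → (0, -71/5)
  seg 3: right by d7 = 67/4 → (67/4, -71/5)
  seg 4: down by d6 = 1/5 → (67/4, -72/5)
  seg 5: right by d11 = 41/2 → (149/4, -72/5)

d5 = 5/2
d6 = 1/5
d7 = 67/4
d8 = -63/10
d9 = 4/5
d10 = 134/5
d11 = 41/2
endpoint = (149/4, -72/5)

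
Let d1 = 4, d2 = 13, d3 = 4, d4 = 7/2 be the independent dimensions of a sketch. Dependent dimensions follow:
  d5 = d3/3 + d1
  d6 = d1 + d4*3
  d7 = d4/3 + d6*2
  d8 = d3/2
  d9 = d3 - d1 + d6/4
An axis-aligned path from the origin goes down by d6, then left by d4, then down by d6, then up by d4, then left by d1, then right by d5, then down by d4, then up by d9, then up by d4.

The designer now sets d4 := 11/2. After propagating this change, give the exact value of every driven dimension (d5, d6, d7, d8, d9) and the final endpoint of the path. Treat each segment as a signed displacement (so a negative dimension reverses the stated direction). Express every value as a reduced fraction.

d5 = 16/3
d6 = 41/2
d7 = 257/6
d8 = 2
d9 = 41/8
endpoint = (-25/6, -243/8)

Apply edit: d4 := 11/2
  d5 = d3/3 + d1 = 16/3
  d6 = d1 + d4*3 = 41/2
  d7 = d4/3 + d6*2 = 257/6
  d8 = d3/2 = 2
  d9 = d3 - d1 + d6/4 = 41/8
Walk from origin (0, 0):
  seg 1: down by d6 = 41/2 → (0, -41/2)
  seg 2: left by d4 = 11/2 → (-11/2, -41/2)
  seg 3: down by d6 = 41/2 → (-11/2, -41)
  seg 4: up by d4 = 11/2 → (-11/2, -71/2)
  seg 5: left by d1 = 4 → (-19/2, -71/2)
  seg 6: right by d5 = 16/3 → (-25/6, -71/2)
  seg 7: down by d4 = 11/2 → (-25/6, -41)
  seg 8: up by d9 = 41/8 → (-25/6, -287/8)
  seg 9: up by d4 = 11/2 → (-25/6, -243/8)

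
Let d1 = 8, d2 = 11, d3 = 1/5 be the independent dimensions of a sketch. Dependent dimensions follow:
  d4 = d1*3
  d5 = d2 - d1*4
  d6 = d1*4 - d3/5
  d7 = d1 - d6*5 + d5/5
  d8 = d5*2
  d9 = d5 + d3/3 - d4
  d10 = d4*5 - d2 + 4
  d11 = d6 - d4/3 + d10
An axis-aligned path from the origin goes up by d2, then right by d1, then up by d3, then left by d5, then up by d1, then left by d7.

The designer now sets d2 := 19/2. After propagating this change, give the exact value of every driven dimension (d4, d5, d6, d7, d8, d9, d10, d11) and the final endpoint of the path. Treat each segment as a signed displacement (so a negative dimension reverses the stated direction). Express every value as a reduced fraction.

d4 = 24
d5 = -45/2
d6 = 799/25
d7 = -1563/10
d8 = -45
d9 = -1393/30
d10 = 229/2
d11 = 6923/50
endpoint = (934/5, 177/10)

Apply edit: d2 := 19/2
  d4 = d1*3 = 24
  d5 = d2 - d1*4 = -45/2
  d6 = d1*4 - d3/5 = 799/25
  d7 = d1 - d6*5 + d5/5 = -1563/10
  d8 = d5*2 = -45
  d9 = d5 + d3/3 - d4 = -1393/30
  d10 = d4*5 - d2 + 4 = 229/2
  d11 = d6 - d4/3 + d10 = 6923/50
Walk from origin (0, 0):
  seg 1: up by d2 = 19/2 → (0, 19/2)
  seg 2: right by d1 = 8 → (8, 19/2)
  seg 3: up by d3 = 1/5 → (8, 97/10)
  seg 4: left by d5 = -45/2 → (61/2, 97/10)
  seg 5: up by d1 = 8 → (61/2, 177/10)
  seg 6: left by d7 = -1563/10 → (934/5, 177/10)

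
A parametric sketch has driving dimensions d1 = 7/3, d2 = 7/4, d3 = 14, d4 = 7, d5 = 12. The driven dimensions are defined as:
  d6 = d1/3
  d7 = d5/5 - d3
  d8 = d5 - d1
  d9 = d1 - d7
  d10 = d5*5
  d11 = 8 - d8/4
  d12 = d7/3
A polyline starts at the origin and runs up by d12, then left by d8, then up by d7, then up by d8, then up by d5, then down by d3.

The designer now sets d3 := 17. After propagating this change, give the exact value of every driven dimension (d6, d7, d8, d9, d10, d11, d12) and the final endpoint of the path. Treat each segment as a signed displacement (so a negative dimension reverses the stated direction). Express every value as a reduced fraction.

d6 = 7/9
d7 = -73/5
d8 = 29/3
d9 = 254/15
d10 = 60
d11 = 67/12
d12 = -73/15
endpoint = (-29/3, -74/5)

Apply edit: d3 := 17
  d6 = d1/3 = 7/9
  d7 = d5/5 - d3 = -73/5
  d8 = d5 - d1 = 29/3
  d9 = d1 - d7 = 254/15
  d10 = d5*5 = 60
  d11 = 8 - d8/4 = 67/12
  d12 = d7/3 = -73/15
Walk from origin (0, 0):
  seg 1: up by d12 = -73/15 → (0, -73/15)
  seg 2: left by d8 = 29/3 → (-29/3, -73/15)
  seg 3: up by d7 = -73/5 → (-29/3, -292/15)
  seg 4: up by d8 = 29/3 → (-29/3, -49/5)
  seg 5: up by d5 = 12 → (-29/3, 11/5)
  seg 6: down by d3 = 17 → (-29/3, -74/5)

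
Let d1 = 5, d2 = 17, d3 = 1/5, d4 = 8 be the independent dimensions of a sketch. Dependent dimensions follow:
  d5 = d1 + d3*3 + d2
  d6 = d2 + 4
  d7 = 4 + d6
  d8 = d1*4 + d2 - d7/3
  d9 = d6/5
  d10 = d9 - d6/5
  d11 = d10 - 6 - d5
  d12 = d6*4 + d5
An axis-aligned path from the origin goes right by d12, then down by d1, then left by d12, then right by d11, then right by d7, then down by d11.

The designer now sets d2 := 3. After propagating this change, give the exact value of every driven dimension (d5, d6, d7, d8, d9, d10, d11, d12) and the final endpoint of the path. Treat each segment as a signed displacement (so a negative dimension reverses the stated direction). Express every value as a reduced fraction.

d5 = 43/5
d6 = 7
d7 = 11
d8 = 58/3
d9 = 7/5
d10 = 0
d11 = -73/5
d12 = 183/5
endpoint = (-18/5, 48/5)

Apply edit: d2 := 3
  d5 = d1 + d3*3 + d2 = 43/5
  d6 = d2 + 4 = 7
  d7 = 4 + d6 = 11
  d8 = d1*4 + d2 - d7/3 = 58/3
  d9 = d6/5 = 7/5
  d10 = d9 - d6/5 = 0
  d11 = d10 - 6 - d5 = -73/5
  d12 = d6*4 + d5 = 183/5
Walk from origin (0, 0):
  seg 1: right by d12 = 183/5 → (183/5, 0)
  seg 2: down by d1 = 5 → (183/5, -5)
  seg 3: left by d12 = 183/5 → (0, -5)
  seg 4: right by d11 = -73/5 → (-73/5, -5)
  seg 5: right by d7 = 11 → (-18/5, -5)
  seg 6: down by d11 = -73/5 → (-18/5, 48/5)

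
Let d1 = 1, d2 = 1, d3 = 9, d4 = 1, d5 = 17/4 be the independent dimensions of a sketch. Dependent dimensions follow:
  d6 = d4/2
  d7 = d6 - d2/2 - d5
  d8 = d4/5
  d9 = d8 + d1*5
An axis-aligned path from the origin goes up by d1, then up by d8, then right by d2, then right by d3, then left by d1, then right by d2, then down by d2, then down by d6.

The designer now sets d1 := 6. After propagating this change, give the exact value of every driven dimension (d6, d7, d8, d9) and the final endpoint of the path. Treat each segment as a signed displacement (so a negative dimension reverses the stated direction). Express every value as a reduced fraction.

Apply edit: d1 := 6
  d6 = d4/2 = 1/2
  d7 = d6 - d2/2 - d5 = -17/4
  d8 = d4/5 = 1/5
  d9 = d8 + d1*5 = 151/5
Walk from origin (0, 0):
  seg 1: up by d1 = 6 → (0, 6)
  seg 2: up by d8 = 1/5 → (0, 31/5)
  seg 3: right by d2 = 1 → (1, 31/5)
  seg 4: right by d3 = 9 → (10, 31/5)
  seg 5: left by d1 = 6 → (4, 31/5)
  seg 6: right by d2 = 1 → (5, 31/5)
  seg 7: down by d2 = 1 → (5, 26/5)
  seg 8: down by d6 = 1/2 → (5, 47/10)

d6 = 1/2
d7 = -17/4
d8 = 1/5
d9 = 151/5
endpoint = (5, 47/10)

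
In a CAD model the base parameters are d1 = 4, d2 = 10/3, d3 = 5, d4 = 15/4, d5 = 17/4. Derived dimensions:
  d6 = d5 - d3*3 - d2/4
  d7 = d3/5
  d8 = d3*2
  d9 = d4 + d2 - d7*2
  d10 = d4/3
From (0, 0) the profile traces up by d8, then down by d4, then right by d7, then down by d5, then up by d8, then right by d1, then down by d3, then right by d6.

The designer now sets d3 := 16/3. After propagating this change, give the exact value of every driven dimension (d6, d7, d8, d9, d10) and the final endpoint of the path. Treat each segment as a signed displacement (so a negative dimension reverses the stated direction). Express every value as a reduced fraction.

d6 = -151/12
d7 = 16/15
d8 = 32/3
d9 = 99/20
d10 = 5/4
endpoint = (-451/60, 8)

Apply edit: d3 := 16/3
  d6 = d5 - d3*3 - d2/4 = -151/12
  d7 = d3/5 = 16/15
  d8 = d3*2 = 32/3
  d9 = d4 + d2 - d7*2 = 99/20
  d10 = d4/3 = 5/4
Walk from origin (0, 0):
  seg 1: up by d8 = 32/3 → (0, 32/3)
  seg 2: down by d4 = 15/4 → (0, 83/12)
  seg 3: right by d7 = 16/15 → (16/15, 83/12)
  seg 4: down by d5 = 17/4 → (16/15, 8/3)
  seg 5: up by d8 = 32/3 → (16/15, 40/3)
  seg 6: right by d1 = 4 → (76/15, 40/3)
  seg 7: down by d3 = 16/3 → (76/15, 8)
  seg 8: right by d6 = -151/12 → (-451/60, 8)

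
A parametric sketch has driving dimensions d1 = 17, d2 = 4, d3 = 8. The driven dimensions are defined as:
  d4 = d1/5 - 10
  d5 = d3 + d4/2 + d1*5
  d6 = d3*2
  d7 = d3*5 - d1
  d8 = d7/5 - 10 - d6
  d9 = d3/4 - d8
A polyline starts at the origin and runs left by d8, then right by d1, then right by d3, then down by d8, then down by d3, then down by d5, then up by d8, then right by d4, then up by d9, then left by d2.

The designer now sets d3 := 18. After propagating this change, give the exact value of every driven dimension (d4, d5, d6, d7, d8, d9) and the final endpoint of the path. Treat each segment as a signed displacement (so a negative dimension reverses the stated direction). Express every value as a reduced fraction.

Apply edit: d3 := 18
  d4 = d1/5 - 10 = -33/5
  d5 = d3 + d4/2 + d1*5 = 997/10
  d6 = d3*2 = 36
  d7 = d3*5 - d1 = 73
  d8 = d7/5 - 10 - d6 = -157/5
  d9 = d3/4 - d8 = 359/10
Walk from origin (0, 0):
  seg 1: left by d8 = -157/5 → (157/5, 0)
  seg 2: right by d1 = 17 → (242/5, 0)
  seg 3: right by d3 = 18 → (332/5, 0)
  seg 4: down by d8 = -157/5 → (332/5, 157/5)
  seg 5: down by d3 = 18 → (332/5, 67/5)
  seg 6: down by d5 = 997/10 → (332/5, -863/10)
  seg 7: up by d8 = -157/5 → (332/5, -1177/10)
  seg 8: right by d4 = -33/5 → (299/5, -1177/10)
  seg 9: up by d9 = 359/10 → (299/5, -409/5)
  seg 10: left by d2 = 4 → (279/5, -409/5)

d4 = -33/5
d5 = 997/10
d6 = 36
d7 = 73
d8 = -157/5
d9 = 359/10
endpoint = (279/5, -409/5)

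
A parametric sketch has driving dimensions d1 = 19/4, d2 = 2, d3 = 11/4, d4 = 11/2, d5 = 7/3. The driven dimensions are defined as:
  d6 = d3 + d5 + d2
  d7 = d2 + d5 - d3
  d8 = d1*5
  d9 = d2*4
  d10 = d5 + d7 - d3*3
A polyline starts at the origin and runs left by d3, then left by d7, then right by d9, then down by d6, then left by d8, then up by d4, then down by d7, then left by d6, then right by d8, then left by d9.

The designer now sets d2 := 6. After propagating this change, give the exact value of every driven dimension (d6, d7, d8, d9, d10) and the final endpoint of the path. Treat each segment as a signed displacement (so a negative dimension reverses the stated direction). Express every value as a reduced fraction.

d6 = 133/12
d7 = 67/12
d8 = 95/4
d9 = 24
d10 = -1/3
endpoint = (-233/12, -67/6)

Apply edit: d2 := 6
  d6 = d3 + d5 + d2 = 133/12
  d7 = d2 + d5 - d3 = 67/12
  d8 = d1*5 = 95/4
  d9 = d2*4 = 24
  d10 = d5 + d7 - d3*3 = -1/3
Walk from origin (0, 0):
  seg 1: left by d3 = 11/4 → (-11/4, 0)
  seg 2: left by d7 = 67/12 → (-25/3, 0)
  seg 3: right by d9 = 24 → (47/3, 0)
  seg 4: down by d6 = 133/12 → (47/3, -133/12)
  seg 5: left by d8 = 95/4 → (-97/12, -133/12)
  seg 6: up by d4 = 11/2 → (-97/12, -67/12)
  seg 7: down by d7 = 67/12 → (-97/12, -67/6)
  seg 8: left by d6 = 133/12 → (-115/6, -67/6)
  seg 9: right by d8 = 95/4 → (55/12, -67/6)
  seg 10: left by d9 = 24 → (-233/12, -67/6)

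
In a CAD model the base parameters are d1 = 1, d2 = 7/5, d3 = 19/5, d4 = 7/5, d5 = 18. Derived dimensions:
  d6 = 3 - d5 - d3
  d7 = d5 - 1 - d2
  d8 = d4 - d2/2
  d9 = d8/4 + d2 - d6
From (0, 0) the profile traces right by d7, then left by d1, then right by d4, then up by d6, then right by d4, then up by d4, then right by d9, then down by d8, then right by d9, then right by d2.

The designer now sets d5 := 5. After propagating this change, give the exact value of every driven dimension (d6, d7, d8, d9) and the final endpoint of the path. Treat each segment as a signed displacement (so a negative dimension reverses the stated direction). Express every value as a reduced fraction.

Apply edit: d5 := 5
  d6 = 3 - d5 - d3 = -29/5
  d7 = d5 - 1 - d2 = 13/5
  d8 = d4 - d2/2 = 7/10
  d9 = d8/4 + d2 - d6 = 59/8
Walk from origin (0, 0):
  seg 1: right by d7 = 13/5 → (13/5, 0)
  seg 2: left by d1 = 1 → (8/5, 0)
  seg 3: right by d4 = 7/5 → (3, 0)
  seg 4: up by d6 = -29/5 → (3, -29/5)
  seg 5: right by d4 = 7/5 → (22/5, -29/5)
  seg 6: up by d4 = 7/5 → (22/5, -22/5)
  seg 7: right by d9 = 59/8 → (471/40, -22/5)
  seg 8: down by d8 = 7/10 → (471/40, -51/10)
  seg 9: right by d9 = 59/8 → (383/20, -51/10)
  seg 10: right by d2 = 7/5 → (411/20, -51/10)

d6 = -29/5
d7 = 13/5
d8 = 7/10
d9 = 59/8
endpoint = (411/20, -51/10)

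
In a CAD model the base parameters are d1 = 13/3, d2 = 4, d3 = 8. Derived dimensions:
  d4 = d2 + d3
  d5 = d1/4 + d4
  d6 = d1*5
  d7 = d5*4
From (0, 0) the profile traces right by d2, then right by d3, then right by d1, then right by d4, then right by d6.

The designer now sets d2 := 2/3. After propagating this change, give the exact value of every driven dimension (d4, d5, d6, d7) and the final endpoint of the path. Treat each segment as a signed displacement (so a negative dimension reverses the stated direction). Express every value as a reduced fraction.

d4 = 26/3
d5 = 39/4
d6 = 65/3
d7 = 39
endpoint = (130/3, 0)

Apply edit: d2 := 2/3
  d4 = d2 + d3 = 26/3
  d5 = d1/4 + d4 = 39/4
  d6 = d1*5 = 65/3
  d7 = d5*4 = 39
Walk from origin (0, 0):
  seg 1: right by d2 = 2/3 → (2/3, 0)
  seg 2: right by d3 = 8 → (26/3, 0)
  seg 3: right by d1 = 13/3 → (13, 0)
  seg 4: right by d4 = 26/3 → (65/3, 0)
  seg 5: right by d6 = 65/3 → (130/3, 0)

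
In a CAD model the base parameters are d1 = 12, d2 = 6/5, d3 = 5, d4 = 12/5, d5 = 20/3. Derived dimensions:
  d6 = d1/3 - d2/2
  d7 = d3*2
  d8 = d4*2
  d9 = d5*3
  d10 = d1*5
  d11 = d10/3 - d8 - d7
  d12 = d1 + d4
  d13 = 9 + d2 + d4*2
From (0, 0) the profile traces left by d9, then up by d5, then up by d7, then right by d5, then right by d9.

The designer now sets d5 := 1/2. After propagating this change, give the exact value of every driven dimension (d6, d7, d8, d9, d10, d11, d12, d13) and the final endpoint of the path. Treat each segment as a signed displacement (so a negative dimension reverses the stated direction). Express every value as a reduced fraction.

Apply edit: d5 := 1/2
  d6 = d1/3 - d2/2 = 17/5
  d7 = d3*2 = 10
  d8 = d4*2 = 24/5
  d9 = d5*3 = 3/2
  d10 = d1*5 = 60
  d11 = d10/3 - d8 - d7 = 26/5
  d12 = d1 + d4 = 72/5
  d13 = 9 + d2 + d4*2 = 15
Walk from origin (0, 0):
  seg 1: left by d9 = 3/2 → (-3/2, 0)
  seg 2: up by d5 = 1/2 → (-3/2, 1/2)
  seg 3: up by d7 = 10 → (-3/2, 21/2)
  seg 4: right by d5 = 1/2 → (-1, 21/2)
  seg 5: right by d9 = 3/2 → (1/2, 21/2)

d6 = 17/5
d7 = 10
d8 = 24/5
d9 = 3/2
d10 = 60
d11 = 26/5
d12 = 72/5
d13 = 15
endpoint = (1/2, 21/2)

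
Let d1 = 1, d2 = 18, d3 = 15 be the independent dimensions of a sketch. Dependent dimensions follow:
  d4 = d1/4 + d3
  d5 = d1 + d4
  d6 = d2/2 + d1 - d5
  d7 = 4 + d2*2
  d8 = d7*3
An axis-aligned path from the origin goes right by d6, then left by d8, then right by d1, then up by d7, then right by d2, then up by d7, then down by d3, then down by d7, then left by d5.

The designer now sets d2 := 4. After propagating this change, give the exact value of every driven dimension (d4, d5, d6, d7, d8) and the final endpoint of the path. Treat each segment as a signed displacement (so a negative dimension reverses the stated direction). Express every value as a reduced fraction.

Apply edit: d2 := 4
  d4 = d1/4 + d3 = 61/4
  d5 = d1 + d4 = 65/4
  d6 = d2/2 + d1 - d5 = -53/4
  d7 = 4 + d2*2 = 12
  d8 = d7*3 = 36
Walk from origin (0, 0):
  seg 1: right by d6 = -53/4 → (-53/4, 0)
  seg 2: left by d8 = 36 → (-197/4, 0)
  seg 3: right by d1 = 1 → (-193/4, 0)
  seg 4: up by d7 = 12 → (-193/4, 12)
  seg 5: right by d2 = 4 → (-177/4, 12)
  seg 6: up by d7 = 12 → (-177/4, 24)
  seg 7: down by d3 = 15 → (-177/4, 9)
  seg 8: down by d7 = 12 → (-177/4, -3)
  seg 9: left by d5 = 65/4 → (-121/2, -3)

d4 = 61/4
d5 = 65/4
d6 = -53/4
d7 = 12
d8 = 36
endpoint = (-121/2, -3)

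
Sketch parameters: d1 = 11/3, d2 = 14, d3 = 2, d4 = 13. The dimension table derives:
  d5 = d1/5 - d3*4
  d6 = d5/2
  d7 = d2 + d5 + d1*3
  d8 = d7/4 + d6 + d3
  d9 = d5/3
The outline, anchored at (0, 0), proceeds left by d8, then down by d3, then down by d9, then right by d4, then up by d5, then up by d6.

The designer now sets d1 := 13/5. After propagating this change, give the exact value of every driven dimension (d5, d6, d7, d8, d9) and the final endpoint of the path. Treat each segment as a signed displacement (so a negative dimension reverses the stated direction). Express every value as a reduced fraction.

Apply edit: d1 := 13/5
  d5 = d1/5 - d3*4 = -187/25
  d6 = d5/2 = -187/50
  d7 = d2 + d5 + d1*3 = 358/25
  d8 = d7/4 + d6 + d3 = 46/25
  d9 = d5/3 = -187/75
Walk from origin (0, 0):
  seg 1: left by d8 = 46/25 → (-46/25, 0)
  seg 2: down by d3 = 2 → (-46/25, -2)
  seg 3: down by d9 = -187/75 → (-46/25, 37/75)
  seg 4: right by d4 = 13 → (279/25, 37/75)
  seg 5: up by d5 = -187/25 → (279/25, -524/75)
  seg 6: up by d6 = -187/50 → (279/25, -1609/150)

d5 = -187/25
d6 = -187/50
d7 = 358/25
d8 = 46/25
d9 = -187/75
endpoint = (279/25, -1609/150)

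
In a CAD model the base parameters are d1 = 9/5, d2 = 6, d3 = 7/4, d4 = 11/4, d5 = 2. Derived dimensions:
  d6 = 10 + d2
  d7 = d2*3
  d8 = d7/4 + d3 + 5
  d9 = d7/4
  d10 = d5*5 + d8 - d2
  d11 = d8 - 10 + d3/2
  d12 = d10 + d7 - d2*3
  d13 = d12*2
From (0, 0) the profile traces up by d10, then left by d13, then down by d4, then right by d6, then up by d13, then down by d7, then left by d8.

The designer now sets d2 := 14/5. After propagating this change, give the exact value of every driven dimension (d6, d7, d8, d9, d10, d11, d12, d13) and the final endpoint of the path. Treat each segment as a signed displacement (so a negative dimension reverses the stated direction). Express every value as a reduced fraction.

d6 = 64/5
d7 = 42/5
d8 = 177/20
d9 = 21/10
d10 = 321/20
d11 = -11/40
d12 = 321/20
d13 = 321/10
endpoint = (-563/20, 37)

Apply edit: d2 := 14/5
  d6 = 10 + d2 = 64/5
  d7 = d2*3 = 42/5
  d8 = d7/4 + d3 + 5 = 177/20
  d9 = d7/4 = 21/10
  d10 = d5*5 + d8 - d2 = 321/20
  d11 = d8 - 10 + d3/2 = -11/40
  d12 = d10 + d7 - d2*3 = 321/20
  d13 = d12*2 = 321/10
Walk from origin (0, 0):
  seg 1: up by d10 = 321/20 → (0, 321/20)
  seg 2: left by d13 = 321/10 → (-321/10, 321/20)
  seg 3: down by d4 = 11/4 → (-321/10, 133/10)
  seg 4: right by d6 = 64/5 → (-193/10, 133/10)
  seg 5: up by d13 = 321/10 → (-193/10, 227/5)
  seg 6: down by d7 = 42/5 → (-193/10, 37)
  seg 7: left by d8 = 177/20 → (-563/20, 37)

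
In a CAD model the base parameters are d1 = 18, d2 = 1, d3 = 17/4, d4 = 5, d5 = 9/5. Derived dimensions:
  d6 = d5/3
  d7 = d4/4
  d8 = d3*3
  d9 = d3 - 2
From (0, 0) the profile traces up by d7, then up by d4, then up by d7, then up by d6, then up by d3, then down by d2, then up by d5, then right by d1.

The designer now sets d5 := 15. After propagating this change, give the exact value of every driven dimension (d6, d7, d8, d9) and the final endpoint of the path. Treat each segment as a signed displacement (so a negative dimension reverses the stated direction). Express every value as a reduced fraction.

Apply edit: d5 := 15
  d6 = d5/3 = 5
  d7 = d4/4 = 5/4
  d8 = d3*3 = 51/4
  d9 = d3 - 2 = 9/4
Walk from origin (0, 0):
  seg 1: up by d7 = 5/4 → (0, 5/4)
  seg 2: up by d4 = 5 → (0, 25/4)
  seg 3: up by d7 = 5/4 → (0, 15/2)
  seg 4: up by d6 = 5 → (0, 25/2)
  seg 5: up by d3 = 17/4 → (0, 67/4)
  seg 6: down by d2 = 1 → (0, 63/4)
  seg 7: up by d5 = 15 → (0, 123/4)
  seg 8: right by d1 = 18 → (18, 123/4)

d6 = 5
d7 = 5/4
d8 = 51/4
d9 = 9/4
endpoint = (18, 123/4)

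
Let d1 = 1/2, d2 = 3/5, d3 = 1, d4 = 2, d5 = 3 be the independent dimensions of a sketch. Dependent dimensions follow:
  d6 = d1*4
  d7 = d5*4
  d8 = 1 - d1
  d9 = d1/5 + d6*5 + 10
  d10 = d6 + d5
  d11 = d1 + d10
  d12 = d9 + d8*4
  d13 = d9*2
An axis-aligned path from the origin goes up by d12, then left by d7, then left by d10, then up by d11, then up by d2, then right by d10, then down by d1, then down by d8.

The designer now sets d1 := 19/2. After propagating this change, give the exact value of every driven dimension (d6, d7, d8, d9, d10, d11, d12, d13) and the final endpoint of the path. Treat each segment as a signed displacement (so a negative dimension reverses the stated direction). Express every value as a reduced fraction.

Apply edit: d1 := 19/2
  d6 = d1*4 = 38
  d7 = d5*4 = 12
  d8 = 1 - d1 = -17/2
  d9 = d1/5 + d6*5 + 10 = 2019/10
  d10 = d6 + d5 = 41
  d11 = d1 + d10 = 101/2
  d12 = d9 + d8*4 = 1679/10
  d13 = d9*2 = 2019/5
Walk from origin (0, 0):
  seg 1: up by d12 = 1679/10 → (0, 1679/10)
  seg 2: left by d7 = 12 → (-12, 1679/10)
  seg 3: left by d10 = 41 → (-53, 1679/10)
  seg 4: up by d11 = 101/2 → (-53, 1092/5)
  seg 5: up by d2 = 3/5 → (-53, 219)
  seg 6: right by d10 = 41 → (-12, 219)
  seg 7: down by d1 = 19/2 → (-12, 419/2)
  seg 8: down by d8 = -17/2 → (-12, 218)

d6 = 38
d7 = 12
d8 = -17/2
d9 = 2019/10
d10 = 41
d11 = 101/2
d12 = 1679/10
d13 = 2019/5
endpoint = (-12, 218)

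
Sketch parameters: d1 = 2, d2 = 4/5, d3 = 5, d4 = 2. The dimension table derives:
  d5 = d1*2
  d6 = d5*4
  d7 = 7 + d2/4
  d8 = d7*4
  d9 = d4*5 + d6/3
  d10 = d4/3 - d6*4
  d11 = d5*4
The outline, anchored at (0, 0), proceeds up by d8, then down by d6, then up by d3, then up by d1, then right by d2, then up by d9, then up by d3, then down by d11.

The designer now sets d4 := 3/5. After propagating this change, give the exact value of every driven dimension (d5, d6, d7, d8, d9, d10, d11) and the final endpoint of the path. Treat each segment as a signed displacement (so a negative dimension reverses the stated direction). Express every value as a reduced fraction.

Apply edit: d4 := 3/5
  d5 = d1*2 = 4
  d6 = d5*4 = 16
  d7 = 7 + d2/4 = 36/5
  d8 = d7*4 = 144/5
  d9 = d4*5 + d6/3 = 25/3
  d10 = d4/3 - d6*4 = -319/5
  d11 = d5*4 = 16
Walk from origin (0, 0):
  seg 1: up by d8 = 144/5 → (0, 144/5)
  seg 2: down by d6 = 16 → (0, 64/5)
  seg 3: up by d3 = 5 → (0, 89/5)
  seg 4: up by d1 = 2 → (0, 99/5)
  seg 5: right by d2 = 4/5 → (4/5, 99/5)
  seg 6: up by d9 = 25/3 → (4/5, 422/15)
  seg 7: up by d3 = 5 → (4/5, 497/15)
  seg 8: down by d11 = 16 → (4/5, 257/15)

d5 = 4
d6 = 16
d7 = 36/5
d8 = 144/5
d9 = 25/3
d10 = -319/5
d11 = 16
endpoint = (4/5, 257/15)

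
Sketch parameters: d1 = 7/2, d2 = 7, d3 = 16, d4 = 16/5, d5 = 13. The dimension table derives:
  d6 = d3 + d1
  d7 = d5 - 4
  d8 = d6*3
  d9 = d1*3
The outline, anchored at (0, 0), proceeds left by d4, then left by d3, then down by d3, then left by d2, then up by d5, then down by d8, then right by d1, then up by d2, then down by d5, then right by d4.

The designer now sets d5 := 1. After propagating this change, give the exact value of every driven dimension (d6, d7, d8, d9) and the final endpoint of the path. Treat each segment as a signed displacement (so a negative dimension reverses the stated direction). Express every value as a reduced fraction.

Apply edit: d5 := 1
  d6 = d3 + d1 = 39/2
  d7 = d5 - 4 = -3
  d8 = d6*3 = 117/2
  d9 = d1*3 = 21/2
Walk from origin (0, 0):
  seg 1: left by d4 = 16/5 → (-16/5, 0)
  seg 2: left by d3 = 16 → (-96/5, 0)
  seg 3: down by d3 = 16 → (-96/5, -16)
  seg 4: left by d2 = 7 → (-131/5, -16)
  seg 5: up by d5 = 1 → (-131/5, -15)
  seg 6: down by d8 = 117/2 → (-131/5, -147/2)
  seg 7: right by d1 = 7/2 → (-227/10, -147/2)
  seg 8: up by d2 = 7 → (-227/10, -133/2)
  seg 9: down by d5 = 1 → (-227/10, -135/2)
  seg 10: right by d4 = 16/5 → (-39/2, -135/2)

d6 = 39/2
d7 = -3
d8 = 117/2
d9 = 21/2
endpoint = (-39/2, -135/2)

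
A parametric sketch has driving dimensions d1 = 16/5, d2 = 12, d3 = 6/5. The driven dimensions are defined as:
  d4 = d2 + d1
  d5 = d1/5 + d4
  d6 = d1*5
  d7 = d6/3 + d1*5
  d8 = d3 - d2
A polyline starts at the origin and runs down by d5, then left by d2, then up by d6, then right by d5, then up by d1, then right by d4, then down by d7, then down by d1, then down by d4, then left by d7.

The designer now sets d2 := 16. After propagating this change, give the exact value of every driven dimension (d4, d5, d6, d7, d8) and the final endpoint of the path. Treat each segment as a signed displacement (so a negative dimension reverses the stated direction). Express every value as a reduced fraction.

Apply edit: d2 := 16
  d4 = d2 + d1 = 96/5
  d5 = d1/5 + d4 = 496/25
  d6 = d1*5 = 16
  d7 = d6/3 + d1*5 = 64/3
  d8 = d3 - d2 = -74/5
Walk from origin (0, 0):
  seg 1: down by d5 = 496/25 → (0, -496/25)
  seg 2: left by d2 = 16 → (-16, -496/25)
  seg 3: up by d6 = 16 → (-16, -96/25)
  seg 4: right by d5 = 496/25 → (96/25, -96/25)
  seg 5: up by d1 = 16/5 → (96/25, -16/25)
  seg 6: right by d4 = 96/5 → (576/25, -16/25)
  seg 7: down by d7 = 64/3 → (576/25, -1648/75)
  seg 8: down by d1 = 16/5 → (576/25, -1888/75)
  seg 9: down by d4 = 96/5 → (576/25, -3328/75)
  seg 10: left by d7 = 64/3 → (128/75, -3328/75)

d4 = 96/5
d5 = 496/25
d6 = 16
d7 = 64/3
d8 = -74/5
endpoint = (128/75, -3328/75)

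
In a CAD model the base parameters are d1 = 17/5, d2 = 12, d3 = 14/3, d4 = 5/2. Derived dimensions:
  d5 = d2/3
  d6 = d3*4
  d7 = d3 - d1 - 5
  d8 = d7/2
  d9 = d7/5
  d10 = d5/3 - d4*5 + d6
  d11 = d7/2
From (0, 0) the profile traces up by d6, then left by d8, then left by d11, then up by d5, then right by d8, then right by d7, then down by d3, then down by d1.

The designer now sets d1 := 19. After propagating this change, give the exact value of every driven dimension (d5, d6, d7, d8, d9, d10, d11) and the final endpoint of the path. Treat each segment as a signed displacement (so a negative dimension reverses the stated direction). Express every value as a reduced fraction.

Apply edit: d1 := 19
  d5 = d2/3 = 4
  d6 = d3*4 = 56/3
  d7 = d3 - d1 - 5 = -58/3
  d8 = d7/2 = -29/3
  d9 = d7/5 = -58/15
  d10 = d5/3 - d4*5 + d6 = 15/2
  d11 = d7/2 = -29/3
Walk from origin (0, 0):
  seg 1: up by d6 = 56/3 → (0, 56/3)
  seg 2: left by d8 = -29/3 → (29/3, 56/3)
  seg 3: left by d11 = -29/3 → (58/3, 56/3)
  seg 4: up by d5 = 4 → (58/3, 68/3)
  seg 5: right by d8 = -29/3 → (29/3, 68/3)
  seg 6: right by d7 = -58/3 → (-29/3, 68/3)
  seg 7: down by d3 = 14/3 → (-29/3, 18)
  seg 8: down by d1 = 19 → (-29/3, -1)

d5 = 4
d6 = 56/3
d7 = -58/3
d8 = -29/3
d9 = -58/15
d10 = 15/2
d11 = -29/3
endpoint = (-29/3, -1)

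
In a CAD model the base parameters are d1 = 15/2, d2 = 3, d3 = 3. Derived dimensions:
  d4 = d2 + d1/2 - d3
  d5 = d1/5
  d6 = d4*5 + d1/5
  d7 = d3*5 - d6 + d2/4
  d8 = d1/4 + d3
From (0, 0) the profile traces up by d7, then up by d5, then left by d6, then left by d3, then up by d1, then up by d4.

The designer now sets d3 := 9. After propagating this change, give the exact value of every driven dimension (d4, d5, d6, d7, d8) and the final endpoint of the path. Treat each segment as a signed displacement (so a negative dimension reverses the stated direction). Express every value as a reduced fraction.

Apply edit: d3 := 9
  d4 = d2 + d1/2 - d3 = -9/4
  d5 = d1/5 = 3/2
  d6 = d4*5 + d1/5 = -39/4
  d7 = d3*5 - d6 + d2/4 = 111/2
  d8 = d1/4 + d3 = 87/8
Walk from origin (0, 0):
  seg 1: up by d7 = 111/2 → (0, 111/2)
  seg 2: up by d5 = 3/2 → (0, 57)
  seg 3: left by d6 = -39/4 → (39/4, 57)
  seg 4: left by d3 = 9 → (3/4, 57)
  seg 5: up by d1 = 15/2 → (3/4, 129/2)
  seg 6: up by d4 = -9/4 → (3/4, 249/4)

d4 = -9/4
d5 = 3/2
d6 = -39/4
d7 = 111/2
d8 = 87/8
endpoint = (3/4, 249/4)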